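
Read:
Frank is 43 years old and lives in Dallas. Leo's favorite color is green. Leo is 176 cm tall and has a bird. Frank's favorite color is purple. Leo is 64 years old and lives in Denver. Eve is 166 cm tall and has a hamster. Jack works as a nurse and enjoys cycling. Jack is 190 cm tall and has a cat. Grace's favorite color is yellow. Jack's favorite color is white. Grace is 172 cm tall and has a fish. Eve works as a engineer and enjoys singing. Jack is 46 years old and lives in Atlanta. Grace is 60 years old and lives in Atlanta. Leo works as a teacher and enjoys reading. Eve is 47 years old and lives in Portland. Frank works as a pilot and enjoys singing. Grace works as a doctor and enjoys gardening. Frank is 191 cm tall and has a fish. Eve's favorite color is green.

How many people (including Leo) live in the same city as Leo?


Leo lives in Denver. Count = 1

1


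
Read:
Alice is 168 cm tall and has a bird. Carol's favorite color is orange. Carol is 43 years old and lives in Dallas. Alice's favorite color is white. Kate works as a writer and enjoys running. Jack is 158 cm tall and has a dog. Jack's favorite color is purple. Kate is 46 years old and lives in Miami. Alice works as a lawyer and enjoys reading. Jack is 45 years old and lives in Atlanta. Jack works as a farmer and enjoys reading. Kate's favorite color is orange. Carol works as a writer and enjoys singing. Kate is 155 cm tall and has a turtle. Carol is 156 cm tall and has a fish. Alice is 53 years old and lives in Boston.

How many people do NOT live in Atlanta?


Not in Atlanta: 3

3


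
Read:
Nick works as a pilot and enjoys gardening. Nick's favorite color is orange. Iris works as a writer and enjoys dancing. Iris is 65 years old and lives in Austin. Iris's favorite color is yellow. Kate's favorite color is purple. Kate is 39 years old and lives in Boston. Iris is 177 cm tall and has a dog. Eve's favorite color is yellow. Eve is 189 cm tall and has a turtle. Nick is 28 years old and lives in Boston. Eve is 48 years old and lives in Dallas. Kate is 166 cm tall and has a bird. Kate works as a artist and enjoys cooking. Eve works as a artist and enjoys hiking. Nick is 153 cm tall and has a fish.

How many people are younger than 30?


Filter: 1

1


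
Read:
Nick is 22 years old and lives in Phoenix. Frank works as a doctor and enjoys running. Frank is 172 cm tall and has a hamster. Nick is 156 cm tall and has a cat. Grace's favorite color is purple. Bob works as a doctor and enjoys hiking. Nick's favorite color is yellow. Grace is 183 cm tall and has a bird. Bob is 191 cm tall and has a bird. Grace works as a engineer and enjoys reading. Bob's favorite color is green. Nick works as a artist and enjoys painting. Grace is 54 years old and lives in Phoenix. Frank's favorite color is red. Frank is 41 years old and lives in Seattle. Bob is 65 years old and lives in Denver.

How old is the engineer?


The engineer is Grace, age 54

54


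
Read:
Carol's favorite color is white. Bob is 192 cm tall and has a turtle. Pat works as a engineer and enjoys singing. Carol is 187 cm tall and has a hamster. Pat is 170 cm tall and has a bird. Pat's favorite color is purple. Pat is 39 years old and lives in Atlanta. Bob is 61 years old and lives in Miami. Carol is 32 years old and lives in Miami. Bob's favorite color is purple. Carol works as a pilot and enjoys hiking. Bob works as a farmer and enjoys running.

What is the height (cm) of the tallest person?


Tallest: Bob at 192 cm

192


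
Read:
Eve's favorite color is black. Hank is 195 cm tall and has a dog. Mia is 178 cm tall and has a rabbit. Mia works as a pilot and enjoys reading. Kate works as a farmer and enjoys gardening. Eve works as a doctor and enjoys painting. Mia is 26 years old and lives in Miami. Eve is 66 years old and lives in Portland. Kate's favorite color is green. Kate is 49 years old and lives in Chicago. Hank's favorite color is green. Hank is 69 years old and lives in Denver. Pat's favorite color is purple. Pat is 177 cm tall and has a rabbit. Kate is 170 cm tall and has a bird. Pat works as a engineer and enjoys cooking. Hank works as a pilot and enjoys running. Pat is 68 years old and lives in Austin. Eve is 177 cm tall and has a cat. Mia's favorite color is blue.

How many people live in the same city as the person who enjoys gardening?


Person with hobby gardening is Kate, city Chicago. Count = 1

1


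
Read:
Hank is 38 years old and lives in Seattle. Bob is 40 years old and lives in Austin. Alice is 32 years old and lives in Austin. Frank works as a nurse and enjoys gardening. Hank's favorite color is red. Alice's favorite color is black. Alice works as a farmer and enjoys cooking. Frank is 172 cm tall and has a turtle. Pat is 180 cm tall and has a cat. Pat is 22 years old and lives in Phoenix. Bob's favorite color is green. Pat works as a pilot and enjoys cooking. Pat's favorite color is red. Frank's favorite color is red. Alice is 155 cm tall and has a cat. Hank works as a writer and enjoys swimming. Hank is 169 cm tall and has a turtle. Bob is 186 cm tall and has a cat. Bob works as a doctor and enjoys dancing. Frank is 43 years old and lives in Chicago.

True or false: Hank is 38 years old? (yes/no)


Hank is actually 38. yes

yes


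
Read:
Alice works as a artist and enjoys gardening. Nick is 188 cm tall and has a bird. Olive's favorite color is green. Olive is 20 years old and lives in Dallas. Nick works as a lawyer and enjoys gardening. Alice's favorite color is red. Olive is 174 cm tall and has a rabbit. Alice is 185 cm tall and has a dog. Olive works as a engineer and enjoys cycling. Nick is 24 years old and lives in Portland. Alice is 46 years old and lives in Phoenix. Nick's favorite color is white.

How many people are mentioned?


People: Nick, Alice, Olive. Count = 3

3


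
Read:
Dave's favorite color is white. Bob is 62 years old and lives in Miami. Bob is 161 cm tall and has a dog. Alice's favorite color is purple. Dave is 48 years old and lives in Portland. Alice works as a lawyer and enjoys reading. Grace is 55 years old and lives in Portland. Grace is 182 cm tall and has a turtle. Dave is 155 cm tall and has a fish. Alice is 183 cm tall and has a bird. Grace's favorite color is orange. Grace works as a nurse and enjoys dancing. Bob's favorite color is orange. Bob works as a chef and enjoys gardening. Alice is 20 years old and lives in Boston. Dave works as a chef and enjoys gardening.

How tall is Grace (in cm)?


Grace is 182 cm tall

182


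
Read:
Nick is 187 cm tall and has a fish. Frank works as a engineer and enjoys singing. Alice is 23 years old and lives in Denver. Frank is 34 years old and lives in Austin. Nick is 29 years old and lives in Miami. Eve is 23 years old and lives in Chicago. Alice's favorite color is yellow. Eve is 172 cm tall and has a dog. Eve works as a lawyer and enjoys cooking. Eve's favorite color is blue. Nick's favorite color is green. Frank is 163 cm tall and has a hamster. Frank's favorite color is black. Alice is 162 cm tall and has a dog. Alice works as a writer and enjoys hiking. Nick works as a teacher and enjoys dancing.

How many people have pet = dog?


Count: 2

2


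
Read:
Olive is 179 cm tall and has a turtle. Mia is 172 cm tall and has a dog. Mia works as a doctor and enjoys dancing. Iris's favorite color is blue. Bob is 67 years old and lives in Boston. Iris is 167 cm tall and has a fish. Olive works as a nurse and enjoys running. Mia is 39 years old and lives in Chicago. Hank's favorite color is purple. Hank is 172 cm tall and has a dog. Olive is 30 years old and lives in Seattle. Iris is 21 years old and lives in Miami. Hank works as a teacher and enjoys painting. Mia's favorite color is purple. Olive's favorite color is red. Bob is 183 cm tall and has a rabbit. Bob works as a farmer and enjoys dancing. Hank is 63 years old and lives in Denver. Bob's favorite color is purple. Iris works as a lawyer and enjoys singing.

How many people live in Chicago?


Count in Chicago: 1

1


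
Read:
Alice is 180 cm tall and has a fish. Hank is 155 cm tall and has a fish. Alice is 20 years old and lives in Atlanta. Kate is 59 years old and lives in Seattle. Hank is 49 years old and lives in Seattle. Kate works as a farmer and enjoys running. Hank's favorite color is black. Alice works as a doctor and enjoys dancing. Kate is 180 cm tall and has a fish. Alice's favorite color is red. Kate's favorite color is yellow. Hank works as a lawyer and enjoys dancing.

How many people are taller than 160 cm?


Taller than 160: 2

2


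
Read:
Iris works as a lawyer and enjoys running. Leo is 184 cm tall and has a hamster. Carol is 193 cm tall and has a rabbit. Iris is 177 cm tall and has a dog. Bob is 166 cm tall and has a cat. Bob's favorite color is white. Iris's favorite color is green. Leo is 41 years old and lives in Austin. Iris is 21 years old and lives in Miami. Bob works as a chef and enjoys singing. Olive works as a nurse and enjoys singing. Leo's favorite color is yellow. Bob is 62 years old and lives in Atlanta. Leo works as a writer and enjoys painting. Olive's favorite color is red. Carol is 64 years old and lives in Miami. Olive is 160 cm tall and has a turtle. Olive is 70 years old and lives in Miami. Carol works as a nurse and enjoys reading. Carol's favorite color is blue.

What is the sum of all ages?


21+41+62+64+70 = 258

258


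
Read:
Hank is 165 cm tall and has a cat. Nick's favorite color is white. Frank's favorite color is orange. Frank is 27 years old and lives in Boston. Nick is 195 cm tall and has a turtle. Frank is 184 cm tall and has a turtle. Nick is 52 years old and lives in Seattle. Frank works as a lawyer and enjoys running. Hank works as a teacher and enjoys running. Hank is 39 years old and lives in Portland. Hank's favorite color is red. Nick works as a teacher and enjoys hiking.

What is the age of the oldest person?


Oldest: Nick at 52

52


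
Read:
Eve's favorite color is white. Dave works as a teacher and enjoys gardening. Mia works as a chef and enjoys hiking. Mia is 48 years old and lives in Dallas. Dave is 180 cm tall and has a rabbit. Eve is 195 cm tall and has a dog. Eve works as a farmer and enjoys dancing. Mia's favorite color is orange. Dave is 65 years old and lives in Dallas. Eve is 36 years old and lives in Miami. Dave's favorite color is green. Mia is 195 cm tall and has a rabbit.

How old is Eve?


Eve is 36 years old

36


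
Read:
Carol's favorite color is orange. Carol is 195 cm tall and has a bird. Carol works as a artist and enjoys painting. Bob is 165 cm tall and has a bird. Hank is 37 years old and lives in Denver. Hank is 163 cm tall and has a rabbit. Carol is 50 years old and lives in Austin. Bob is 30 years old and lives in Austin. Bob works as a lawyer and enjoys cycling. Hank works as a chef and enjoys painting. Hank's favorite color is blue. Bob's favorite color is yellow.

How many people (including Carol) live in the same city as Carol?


Carol lives in Austin. Count = 2

2


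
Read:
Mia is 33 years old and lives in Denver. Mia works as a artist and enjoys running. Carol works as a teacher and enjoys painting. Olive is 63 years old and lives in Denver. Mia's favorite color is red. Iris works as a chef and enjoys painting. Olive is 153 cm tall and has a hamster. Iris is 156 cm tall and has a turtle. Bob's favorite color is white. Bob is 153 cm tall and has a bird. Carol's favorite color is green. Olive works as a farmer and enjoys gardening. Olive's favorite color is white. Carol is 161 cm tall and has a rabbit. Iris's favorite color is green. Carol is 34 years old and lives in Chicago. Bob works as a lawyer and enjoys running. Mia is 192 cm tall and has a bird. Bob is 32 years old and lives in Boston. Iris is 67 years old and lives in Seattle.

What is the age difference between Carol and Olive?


|34 - 63| = 29

29


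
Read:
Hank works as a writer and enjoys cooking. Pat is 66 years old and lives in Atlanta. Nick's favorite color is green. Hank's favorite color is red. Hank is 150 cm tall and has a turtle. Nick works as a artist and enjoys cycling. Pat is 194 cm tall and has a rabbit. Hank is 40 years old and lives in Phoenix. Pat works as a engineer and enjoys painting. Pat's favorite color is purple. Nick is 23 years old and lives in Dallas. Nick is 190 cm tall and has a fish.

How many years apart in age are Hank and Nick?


40 vs 23, diff = 17

17


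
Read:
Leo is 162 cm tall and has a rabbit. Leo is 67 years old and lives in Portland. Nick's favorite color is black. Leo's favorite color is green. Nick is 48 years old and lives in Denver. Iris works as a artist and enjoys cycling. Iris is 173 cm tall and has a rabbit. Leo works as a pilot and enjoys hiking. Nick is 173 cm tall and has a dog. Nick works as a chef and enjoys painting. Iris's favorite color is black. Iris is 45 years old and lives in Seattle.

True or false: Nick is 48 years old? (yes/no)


Nick is actually 48. yes

yes


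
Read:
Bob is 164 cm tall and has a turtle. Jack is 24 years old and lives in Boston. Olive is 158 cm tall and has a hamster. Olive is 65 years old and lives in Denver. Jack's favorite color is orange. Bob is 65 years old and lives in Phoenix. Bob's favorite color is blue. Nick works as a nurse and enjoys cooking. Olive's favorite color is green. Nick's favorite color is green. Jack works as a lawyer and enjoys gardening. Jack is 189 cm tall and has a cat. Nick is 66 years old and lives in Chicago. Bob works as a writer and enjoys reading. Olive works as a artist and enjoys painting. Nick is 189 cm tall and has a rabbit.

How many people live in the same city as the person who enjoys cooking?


Person with hobby cooking is Nick, city Chicago. Count = 1

1


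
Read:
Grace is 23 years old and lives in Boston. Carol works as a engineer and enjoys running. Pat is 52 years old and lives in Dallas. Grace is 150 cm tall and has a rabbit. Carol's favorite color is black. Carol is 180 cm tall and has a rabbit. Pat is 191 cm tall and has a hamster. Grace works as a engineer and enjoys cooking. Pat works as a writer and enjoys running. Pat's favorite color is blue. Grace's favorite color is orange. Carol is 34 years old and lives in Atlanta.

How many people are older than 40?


Filter: 1

1


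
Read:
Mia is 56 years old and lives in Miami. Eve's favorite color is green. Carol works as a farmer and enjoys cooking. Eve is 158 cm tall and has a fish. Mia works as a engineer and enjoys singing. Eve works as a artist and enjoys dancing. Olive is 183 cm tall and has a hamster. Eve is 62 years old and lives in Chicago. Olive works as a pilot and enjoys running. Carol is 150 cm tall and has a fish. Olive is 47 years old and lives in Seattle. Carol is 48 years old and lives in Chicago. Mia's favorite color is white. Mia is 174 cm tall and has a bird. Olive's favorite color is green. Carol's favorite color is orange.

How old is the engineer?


The engineer is Mia, age 56

56


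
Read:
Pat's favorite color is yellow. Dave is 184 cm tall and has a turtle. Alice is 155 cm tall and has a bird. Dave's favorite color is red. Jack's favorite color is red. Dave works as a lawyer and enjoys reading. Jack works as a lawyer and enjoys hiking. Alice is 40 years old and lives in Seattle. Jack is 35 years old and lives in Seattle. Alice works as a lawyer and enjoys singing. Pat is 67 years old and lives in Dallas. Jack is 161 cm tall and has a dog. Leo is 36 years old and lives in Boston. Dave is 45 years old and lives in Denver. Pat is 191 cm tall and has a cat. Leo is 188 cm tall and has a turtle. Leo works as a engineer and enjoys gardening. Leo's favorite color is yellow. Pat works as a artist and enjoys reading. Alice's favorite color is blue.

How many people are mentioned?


People: Jack, Alice, Dave, Leo, Pat. Count = 5

5


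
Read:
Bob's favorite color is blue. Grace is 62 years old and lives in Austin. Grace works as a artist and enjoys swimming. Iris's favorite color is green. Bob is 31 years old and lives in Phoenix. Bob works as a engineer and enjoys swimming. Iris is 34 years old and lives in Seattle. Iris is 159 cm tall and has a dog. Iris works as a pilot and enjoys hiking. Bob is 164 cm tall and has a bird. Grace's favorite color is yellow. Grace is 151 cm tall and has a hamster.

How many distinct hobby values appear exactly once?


Unique hobby values: 1

1


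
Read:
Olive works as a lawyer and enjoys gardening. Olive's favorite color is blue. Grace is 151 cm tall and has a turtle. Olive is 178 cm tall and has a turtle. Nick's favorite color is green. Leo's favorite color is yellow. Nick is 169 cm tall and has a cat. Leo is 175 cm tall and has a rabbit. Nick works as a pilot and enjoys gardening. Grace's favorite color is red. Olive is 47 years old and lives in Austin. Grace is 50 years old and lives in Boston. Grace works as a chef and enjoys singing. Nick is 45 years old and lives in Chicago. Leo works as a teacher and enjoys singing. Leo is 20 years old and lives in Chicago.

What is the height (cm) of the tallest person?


Tallest: Olive at 178 cm

178


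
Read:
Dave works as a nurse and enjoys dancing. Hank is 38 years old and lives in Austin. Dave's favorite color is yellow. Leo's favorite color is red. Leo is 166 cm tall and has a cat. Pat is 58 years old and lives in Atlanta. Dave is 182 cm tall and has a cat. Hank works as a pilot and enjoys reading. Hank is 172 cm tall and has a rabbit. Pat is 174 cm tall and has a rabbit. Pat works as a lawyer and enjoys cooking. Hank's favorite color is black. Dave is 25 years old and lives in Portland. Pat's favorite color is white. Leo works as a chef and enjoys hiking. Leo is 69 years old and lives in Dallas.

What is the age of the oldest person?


Oldest: Leo at 69

69


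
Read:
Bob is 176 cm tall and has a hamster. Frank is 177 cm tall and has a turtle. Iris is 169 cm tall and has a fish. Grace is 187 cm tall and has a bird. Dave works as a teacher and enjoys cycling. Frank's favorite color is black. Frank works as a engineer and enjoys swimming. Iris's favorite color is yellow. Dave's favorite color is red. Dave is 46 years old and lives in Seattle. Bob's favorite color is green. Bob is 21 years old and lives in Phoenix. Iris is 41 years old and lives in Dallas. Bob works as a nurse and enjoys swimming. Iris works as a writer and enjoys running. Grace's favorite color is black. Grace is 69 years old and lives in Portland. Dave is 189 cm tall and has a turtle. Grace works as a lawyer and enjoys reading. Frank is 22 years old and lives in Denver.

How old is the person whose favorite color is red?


Person with favorite color=red is Dave, age 46

46


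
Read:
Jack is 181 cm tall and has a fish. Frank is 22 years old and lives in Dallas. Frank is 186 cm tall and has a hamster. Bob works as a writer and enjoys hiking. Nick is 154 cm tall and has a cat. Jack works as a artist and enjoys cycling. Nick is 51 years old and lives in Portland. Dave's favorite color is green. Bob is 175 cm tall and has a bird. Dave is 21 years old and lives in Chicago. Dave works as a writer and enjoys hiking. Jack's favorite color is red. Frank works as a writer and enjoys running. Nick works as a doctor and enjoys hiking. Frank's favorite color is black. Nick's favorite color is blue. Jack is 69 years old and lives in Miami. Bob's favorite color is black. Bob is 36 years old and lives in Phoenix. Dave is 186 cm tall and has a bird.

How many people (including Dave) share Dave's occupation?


Dave is a writer. Count = 3

3


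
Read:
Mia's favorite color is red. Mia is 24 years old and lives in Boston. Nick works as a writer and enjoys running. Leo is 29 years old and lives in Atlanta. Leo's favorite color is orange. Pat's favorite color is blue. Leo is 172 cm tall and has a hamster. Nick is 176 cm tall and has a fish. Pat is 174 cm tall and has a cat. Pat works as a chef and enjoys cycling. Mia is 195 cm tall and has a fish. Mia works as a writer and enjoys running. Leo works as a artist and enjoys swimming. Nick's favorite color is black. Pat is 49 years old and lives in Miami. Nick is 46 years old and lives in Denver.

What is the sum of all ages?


46+29+24+49 = 148

148


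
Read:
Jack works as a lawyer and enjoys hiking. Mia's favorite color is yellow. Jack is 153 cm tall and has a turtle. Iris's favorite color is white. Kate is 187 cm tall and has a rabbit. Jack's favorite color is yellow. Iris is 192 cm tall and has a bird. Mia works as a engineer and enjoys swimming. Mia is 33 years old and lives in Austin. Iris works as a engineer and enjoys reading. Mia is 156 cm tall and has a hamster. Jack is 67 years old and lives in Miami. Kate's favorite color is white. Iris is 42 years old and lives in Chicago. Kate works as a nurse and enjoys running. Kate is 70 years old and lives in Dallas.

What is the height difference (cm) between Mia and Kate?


|156 - 187| = 31

31


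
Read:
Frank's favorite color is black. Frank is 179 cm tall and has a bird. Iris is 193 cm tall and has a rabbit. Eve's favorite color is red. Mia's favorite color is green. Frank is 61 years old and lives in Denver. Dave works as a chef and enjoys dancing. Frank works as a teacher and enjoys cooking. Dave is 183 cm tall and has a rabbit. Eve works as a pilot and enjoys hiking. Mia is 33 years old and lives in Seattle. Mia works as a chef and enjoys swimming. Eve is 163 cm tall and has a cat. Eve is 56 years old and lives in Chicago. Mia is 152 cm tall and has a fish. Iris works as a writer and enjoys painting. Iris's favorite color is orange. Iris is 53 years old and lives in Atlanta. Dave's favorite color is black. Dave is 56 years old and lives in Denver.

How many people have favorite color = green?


Count: 1

1


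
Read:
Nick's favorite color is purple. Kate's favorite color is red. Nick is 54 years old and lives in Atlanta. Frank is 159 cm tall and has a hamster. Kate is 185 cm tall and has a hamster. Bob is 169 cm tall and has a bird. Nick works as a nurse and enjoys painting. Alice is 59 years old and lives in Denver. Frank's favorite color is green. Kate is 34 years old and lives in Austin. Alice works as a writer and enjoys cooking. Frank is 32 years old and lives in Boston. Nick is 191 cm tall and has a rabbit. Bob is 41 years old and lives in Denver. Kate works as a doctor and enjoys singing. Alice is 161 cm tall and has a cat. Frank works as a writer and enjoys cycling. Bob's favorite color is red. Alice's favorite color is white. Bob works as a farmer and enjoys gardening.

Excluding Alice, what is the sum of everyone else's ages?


Sum (excluding Alice): 161

161


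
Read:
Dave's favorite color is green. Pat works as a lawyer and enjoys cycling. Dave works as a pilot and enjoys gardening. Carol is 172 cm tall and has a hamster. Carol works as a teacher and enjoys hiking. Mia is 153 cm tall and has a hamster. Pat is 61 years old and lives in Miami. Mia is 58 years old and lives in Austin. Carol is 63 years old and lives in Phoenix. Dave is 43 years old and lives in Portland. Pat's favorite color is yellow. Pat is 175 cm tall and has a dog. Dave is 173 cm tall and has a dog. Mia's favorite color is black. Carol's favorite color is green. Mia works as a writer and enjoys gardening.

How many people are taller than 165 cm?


Taller than 165: 3

3


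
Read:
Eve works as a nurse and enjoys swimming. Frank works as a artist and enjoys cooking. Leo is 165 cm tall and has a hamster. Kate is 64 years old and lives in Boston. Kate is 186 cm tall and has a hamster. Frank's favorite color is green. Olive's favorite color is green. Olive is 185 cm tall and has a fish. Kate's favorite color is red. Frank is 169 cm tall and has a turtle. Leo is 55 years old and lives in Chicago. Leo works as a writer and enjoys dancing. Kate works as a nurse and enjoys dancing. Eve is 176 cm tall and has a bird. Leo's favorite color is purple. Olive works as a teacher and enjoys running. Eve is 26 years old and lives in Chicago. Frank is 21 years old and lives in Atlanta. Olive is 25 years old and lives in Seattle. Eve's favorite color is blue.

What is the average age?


Sum=191, n=5, avg=38.2

38.2


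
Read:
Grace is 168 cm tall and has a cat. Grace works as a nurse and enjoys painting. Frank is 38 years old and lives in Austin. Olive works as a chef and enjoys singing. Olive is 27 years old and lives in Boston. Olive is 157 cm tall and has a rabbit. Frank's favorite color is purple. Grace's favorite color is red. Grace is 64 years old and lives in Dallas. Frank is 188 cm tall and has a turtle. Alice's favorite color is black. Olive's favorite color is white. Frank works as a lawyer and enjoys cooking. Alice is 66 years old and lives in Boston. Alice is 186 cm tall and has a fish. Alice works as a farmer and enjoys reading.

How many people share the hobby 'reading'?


Count: 1

1


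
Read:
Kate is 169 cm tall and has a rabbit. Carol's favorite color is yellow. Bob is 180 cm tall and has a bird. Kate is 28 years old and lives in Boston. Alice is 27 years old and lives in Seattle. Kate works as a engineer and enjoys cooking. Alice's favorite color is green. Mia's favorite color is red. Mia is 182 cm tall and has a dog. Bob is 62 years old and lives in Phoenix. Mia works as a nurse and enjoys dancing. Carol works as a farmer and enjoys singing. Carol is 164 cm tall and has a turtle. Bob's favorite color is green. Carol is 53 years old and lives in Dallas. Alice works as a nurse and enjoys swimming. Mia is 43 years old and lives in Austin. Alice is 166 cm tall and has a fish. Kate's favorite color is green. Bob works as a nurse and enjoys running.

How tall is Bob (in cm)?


Bob is 180 cm tall

180


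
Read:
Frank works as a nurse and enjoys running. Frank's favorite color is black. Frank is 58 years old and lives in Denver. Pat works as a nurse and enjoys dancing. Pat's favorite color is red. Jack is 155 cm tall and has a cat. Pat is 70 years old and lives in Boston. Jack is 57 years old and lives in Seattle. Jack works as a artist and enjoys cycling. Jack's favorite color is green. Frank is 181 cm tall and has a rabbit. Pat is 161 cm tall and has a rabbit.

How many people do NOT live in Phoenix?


Not in Phoenix: 3

3


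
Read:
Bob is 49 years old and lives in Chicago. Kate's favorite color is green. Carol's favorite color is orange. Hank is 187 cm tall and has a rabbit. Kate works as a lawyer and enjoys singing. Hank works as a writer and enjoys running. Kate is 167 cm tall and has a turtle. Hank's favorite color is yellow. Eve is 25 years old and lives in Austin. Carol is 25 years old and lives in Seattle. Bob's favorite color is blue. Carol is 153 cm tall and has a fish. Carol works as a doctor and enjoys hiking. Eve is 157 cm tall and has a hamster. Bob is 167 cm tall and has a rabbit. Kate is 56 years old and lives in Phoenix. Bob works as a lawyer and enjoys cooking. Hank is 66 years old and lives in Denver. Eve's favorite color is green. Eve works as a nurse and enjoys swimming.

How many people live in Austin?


Count in Austin: 1

1


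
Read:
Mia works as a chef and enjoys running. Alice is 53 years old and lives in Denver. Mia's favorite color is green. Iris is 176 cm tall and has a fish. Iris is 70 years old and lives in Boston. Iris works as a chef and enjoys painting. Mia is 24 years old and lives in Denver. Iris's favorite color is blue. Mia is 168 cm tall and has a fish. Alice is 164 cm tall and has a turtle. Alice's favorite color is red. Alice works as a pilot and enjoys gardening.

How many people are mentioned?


People: Mia, Alice, Iris. Count = 3

3


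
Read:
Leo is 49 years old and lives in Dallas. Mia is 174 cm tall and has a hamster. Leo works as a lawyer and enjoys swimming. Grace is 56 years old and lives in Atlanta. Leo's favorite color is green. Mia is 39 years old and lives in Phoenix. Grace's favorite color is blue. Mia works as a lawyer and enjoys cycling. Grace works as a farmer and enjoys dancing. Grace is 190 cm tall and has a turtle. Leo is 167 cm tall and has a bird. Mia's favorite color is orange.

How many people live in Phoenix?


Count in Phoenix: 1

1


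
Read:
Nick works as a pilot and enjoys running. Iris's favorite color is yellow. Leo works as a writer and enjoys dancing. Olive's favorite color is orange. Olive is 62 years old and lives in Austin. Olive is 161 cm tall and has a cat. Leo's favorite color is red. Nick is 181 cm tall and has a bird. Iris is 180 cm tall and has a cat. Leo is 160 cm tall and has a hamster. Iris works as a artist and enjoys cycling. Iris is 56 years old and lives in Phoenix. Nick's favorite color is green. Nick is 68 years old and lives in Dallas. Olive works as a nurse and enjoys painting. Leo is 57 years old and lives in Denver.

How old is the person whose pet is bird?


Person with pet=bird is Nick, age 68

68


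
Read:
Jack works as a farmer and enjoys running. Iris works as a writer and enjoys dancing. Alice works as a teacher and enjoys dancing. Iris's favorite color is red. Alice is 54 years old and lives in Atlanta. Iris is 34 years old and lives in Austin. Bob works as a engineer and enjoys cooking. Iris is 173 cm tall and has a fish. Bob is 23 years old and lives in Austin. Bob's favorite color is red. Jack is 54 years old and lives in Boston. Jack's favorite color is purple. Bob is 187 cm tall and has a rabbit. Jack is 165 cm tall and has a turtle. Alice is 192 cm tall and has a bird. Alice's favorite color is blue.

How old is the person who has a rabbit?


Person with rabbit is Bob, age 23

23


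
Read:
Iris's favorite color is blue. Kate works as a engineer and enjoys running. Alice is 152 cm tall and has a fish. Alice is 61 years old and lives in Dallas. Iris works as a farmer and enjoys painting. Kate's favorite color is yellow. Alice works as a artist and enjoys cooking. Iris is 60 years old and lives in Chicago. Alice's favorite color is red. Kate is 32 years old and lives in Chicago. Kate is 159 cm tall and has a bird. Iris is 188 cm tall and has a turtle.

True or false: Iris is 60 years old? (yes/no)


Iris is actually 60. yes

yes


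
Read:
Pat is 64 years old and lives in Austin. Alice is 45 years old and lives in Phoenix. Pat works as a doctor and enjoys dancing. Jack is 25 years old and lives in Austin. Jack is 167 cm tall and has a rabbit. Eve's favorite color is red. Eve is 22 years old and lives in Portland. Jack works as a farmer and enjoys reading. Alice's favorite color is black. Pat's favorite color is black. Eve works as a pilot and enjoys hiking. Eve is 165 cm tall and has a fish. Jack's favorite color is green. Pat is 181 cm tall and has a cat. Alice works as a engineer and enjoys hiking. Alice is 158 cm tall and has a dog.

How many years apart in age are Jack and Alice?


25 vs 45, diff = 20

20


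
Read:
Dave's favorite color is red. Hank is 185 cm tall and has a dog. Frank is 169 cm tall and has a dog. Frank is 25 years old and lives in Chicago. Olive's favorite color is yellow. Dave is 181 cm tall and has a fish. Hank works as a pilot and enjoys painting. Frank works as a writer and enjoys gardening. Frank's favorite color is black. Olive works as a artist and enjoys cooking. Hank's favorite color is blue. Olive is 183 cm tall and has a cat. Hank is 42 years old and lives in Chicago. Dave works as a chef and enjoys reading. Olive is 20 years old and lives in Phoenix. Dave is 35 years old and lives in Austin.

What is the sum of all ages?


42+20+35+25 = 122

122


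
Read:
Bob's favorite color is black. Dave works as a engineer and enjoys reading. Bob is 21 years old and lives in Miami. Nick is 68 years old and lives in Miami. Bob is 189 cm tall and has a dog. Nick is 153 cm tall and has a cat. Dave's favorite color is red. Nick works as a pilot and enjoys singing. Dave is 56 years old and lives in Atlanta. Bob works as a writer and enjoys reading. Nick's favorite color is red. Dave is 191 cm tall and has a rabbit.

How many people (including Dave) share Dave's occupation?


Dave is a engineer. Count = 1

1


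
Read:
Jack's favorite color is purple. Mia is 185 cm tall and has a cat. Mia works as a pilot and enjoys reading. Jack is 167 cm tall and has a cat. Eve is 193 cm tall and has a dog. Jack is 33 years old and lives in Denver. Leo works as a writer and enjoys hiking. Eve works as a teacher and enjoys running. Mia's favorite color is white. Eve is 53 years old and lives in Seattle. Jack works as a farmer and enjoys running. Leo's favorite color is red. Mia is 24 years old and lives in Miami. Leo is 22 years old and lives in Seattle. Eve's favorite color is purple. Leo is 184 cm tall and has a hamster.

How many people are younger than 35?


Filter: 3

3


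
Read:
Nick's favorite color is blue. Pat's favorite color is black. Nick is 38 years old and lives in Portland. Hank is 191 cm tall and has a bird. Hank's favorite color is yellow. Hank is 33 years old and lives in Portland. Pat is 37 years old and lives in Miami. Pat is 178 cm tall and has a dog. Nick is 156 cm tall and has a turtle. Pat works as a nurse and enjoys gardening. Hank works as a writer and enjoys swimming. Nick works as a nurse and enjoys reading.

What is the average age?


Sum=108, n=3, avg=36

36


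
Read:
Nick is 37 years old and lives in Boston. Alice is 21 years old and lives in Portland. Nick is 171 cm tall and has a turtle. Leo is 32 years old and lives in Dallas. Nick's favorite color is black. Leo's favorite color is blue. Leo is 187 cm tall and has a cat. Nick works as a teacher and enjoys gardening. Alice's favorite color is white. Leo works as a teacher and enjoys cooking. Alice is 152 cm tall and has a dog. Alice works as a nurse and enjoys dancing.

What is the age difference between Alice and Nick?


|21 - 37| = 16

16


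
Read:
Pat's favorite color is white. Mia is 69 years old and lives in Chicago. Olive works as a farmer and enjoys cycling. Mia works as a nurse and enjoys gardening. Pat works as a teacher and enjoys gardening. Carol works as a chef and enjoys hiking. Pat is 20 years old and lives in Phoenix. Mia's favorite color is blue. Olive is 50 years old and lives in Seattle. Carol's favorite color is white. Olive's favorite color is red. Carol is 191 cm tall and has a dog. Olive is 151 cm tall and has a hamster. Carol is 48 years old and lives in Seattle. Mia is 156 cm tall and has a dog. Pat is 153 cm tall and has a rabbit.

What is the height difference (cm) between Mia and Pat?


|156 - 153| = 3

3


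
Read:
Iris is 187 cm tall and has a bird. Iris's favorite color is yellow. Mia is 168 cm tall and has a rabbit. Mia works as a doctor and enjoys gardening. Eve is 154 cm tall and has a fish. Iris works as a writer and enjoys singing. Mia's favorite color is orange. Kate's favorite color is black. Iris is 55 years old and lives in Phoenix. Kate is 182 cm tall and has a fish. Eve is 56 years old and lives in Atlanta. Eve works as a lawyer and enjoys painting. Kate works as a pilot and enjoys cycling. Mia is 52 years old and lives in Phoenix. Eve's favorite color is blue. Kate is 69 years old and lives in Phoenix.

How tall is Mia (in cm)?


Mia is 168 cm tall

168


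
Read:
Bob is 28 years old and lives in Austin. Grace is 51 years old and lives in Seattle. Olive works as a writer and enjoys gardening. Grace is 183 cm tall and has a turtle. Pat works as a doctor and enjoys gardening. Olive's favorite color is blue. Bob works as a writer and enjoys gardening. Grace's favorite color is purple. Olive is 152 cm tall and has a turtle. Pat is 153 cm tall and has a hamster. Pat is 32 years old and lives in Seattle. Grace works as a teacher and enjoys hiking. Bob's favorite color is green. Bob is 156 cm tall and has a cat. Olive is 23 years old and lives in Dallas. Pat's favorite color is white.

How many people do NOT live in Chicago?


Not in Chicago: 4

4


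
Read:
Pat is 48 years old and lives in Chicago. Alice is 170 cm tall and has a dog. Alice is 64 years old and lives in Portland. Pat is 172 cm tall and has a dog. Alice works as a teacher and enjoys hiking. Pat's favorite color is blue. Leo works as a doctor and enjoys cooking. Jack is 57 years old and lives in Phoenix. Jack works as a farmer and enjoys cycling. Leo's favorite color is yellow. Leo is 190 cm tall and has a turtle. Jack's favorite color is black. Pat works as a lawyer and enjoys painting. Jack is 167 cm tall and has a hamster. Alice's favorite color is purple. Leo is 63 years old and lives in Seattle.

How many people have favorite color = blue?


Count: 1

1


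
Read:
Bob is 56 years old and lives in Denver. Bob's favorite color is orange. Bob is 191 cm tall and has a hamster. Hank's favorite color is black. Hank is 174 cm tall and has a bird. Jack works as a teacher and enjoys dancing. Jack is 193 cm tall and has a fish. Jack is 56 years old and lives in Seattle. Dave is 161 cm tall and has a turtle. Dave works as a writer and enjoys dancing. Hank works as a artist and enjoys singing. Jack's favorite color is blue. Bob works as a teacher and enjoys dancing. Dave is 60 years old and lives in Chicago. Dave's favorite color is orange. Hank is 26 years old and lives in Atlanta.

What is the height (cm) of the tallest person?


Tallest: Jack at 193 cm

193


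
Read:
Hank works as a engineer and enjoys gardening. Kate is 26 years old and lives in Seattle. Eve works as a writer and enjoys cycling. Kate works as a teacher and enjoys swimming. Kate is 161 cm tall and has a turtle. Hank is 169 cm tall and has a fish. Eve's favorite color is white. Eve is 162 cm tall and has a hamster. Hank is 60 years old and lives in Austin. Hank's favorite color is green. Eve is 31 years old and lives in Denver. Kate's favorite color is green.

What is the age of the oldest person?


Oldest: Hank at 60

60


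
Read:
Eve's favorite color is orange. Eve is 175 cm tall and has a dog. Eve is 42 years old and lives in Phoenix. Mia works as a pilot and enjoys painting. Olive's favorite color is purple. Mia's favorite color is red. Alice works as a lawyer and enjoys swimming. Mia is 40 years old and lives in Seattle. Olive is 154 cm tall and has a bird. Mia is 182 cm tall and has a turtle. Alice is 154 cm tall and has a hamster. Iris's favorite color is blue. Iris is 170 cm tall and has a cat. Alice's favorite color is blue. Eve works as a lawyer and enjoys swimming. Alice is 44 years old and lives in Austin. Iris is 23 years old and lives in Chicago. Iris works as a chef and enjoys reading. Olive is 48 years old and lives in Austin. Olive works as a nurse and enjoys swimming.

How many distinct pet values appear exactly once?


Unique pet values: 5

5


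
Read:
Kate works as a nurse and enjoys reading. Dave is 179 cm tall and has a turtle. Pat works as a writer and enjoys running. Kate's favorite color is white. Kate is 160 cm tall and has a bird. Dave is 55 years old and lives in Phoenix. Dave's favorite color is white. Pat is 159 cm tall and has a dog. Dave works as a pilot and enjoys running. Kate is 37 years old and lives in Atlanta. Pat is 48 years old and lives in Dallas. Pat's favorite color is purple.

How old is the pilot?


The pilot is Dave, age 55

55


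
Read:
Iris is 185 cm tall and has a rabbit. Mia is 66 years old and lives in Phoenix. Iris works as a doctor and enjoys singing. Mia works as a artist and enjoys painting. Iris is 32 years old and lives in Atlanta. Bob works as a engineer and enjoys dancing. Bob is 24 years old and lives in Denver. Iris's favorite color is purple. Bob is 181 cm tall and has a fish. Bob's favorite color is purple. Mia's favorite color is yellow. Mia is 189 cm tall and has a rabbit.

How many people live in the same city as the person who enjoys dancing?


Person with hobby dancing is Bob, city Denver. Count = 1

1


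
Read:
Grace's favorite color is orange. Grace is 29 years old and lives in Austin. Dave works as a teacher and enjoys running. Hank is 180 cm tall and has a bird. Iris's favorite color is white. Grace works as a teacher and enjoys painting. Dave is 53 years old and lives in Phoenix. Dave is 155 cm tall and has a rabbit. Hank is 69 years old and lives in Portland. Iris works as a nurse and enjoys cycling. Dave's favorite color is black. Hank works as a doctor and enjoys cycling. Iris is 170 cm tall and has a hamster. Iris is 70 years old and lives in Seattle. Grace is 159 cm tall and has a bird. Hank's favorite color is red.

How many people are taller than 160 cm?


Taller than 160: 2

2
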